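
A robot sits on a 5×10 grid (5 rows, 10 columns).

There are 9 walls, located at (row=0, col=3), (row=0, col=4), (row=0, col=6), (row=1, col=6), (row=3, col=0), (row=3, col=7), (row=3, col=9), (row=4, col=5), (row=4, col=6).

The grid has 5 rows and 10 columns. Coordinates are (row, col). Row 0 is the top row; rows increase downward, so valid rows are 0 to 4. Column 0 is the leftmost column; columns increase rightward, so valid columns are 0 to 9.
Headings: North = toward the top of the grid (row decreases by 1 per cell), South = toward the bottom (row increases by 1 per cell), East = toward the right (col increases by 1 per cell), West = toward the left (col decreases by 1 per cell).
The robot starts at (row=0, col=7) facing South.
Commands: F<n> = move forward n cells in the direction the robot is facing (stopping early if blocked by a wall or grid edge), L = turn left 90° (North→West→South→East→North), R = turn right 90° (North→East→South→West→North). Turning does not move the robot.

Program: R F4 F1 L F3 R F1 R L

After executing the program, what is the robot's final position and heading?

Start: (row=0, col=7), facing South
  R: turn right, now facing West
  F4: move forward 0/4 (blocked), now at (row=0, col=7)
  F1: move forward 0/1 (blocked), now at (row=0, col=7)
  L: turn left, now facing South
  F3: move forward 2/3 (blocked), now at (row=2, col=7)
  R: turn right, now facing West
  F1: move forward 1, now at (row=2, col=6)
  R: turn right, now facing North
  L: turn left, now facing West
Final: (row=2, col=6), facing West

Answer: Final position: (row=2, col=6), facing West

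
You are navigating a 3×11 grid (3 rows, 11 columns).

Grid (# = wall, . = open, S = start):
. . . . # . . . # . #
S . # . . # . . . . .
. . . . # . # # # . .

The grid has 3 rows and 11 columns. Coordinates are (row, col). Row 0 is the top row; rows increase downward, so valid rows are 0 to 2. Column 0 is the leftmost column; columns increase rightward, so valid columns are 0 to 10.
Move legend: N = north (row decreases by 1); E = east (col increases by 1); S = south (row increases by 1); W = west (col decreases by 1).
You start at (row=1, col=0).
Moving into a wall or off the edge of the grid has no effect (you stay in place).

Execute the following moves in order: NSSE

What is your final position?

Start: (row=1, col=0)
  N (north): (row=1, col=0) -> (row=0, col=0)
  S (south): (row=0, col=0) -> (row=1, col=0)
  S (south): (row=1, col=0) -> (row=2, col=0)
  E (east): (row=2, col=0) -> (row=2, col=1)
Final: (row=2, col=1)

Answer: Final position: (row=2, col=1)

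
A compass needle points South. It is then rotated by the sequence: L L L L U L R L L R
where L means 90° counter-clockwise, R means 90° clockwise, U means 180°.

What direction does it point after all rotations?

Answer: Final heading: West

Derivation:
Start: South
  L (left (90° counter-clockwise)) -> East
  L (left (90° counter-clockwise)) -> North
  L (left (90° counter-clockwise)) -> West
  L (left (90° counter-clockwise)) -> South
  U (U-turn (180°)) -> North
  L (left (90° counter-clockwise)) -> West
  R (right (90° clockwise)) -> North
  L (left (90° counter-clockwise)) -> West
  L (left (90° counter-clockwise)) -> South
  R (right (90° clockwise)) -> West
Final: West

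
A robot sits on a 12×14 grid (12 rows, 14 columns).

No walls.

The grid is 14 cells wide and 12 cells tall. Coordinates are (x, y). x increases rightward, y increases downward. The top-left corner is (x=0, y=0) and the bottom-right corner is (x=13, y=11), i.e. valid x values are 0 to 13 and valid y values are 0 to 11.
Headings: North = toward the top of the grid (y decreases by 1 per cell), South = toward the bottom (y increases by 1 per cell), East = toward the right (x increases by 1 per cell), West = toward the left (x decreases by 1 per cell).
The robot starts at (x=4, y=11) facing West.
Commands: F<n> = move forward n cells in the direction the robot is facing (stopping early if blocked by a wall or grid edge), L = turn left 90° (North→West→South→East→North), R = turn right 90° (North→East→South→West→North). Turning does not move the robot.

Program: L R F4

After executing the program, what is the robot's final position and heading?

Start: (x=4, y=11), facing West
  L: turn left, now facing South
  R: turn right, now facing West
  F4: move forward 4, now at (x=0, y=11)
Final: (x=0, y=11), facing West

Answer: Final position: (x=0, y=11), facing West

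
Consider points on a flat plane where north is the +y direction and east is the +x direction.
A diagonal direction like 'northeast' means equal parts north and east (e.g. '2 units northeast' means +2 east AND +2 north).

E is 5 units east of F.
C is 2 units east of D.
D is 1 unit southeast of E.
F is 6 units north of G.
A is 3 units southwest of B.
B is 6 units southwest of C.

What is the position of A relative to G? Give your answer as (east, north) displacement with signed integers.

Place G at the origin (east=0, north=0).
  F is 6 units north of G: delta (east=+0, north=+6); F at (east=0, north=6).
  E is 5 units east of F: delta (east=+5, north=+0); E at (east=5, north=6).
  D is 1 unit southeast of E: delta (east=+1, north=-1); D at (east=6, north=5).
  C is 2 units east of D: delta (east=+2, north=+0); C at (east=8, north=5).
  B is 6 units southwest of C: delta (east=-6, north=-6); B at (east=2, north=-1).
  A is 3 units southwest of B: delta (east=-3, north=-3); A at (east=-1, north=-4).
Therefore A relative to G: (east=-1, north=-4).

Answer: A is at (east=-1, north=-4) relative to G.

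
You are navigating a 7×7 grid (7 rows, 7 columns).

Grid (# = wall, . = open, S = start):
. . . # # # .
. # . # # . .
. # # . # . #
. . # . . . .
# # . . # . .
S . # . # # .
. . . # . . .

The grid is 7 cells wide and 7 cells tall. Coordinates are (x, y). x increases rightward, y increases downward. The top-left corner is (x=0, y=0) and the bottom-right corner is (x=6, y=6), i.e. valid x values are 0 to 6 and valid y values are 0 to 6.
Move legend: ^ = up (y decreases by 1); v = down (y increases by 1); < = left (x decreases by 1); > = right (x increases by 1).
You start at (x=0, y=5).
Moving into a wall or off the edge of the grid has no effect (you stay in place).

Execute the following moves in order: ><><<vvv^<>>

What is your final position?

Answer: Final position: (x=1, y=5)

Derivation:
Start: (x=0, y=5)
  > (right): (x=0, y=5) -> (x=1, y=5)
  < (left): (x=1, y=5) -> (x=0, y=5)
  > (right): (x=0, y=5) -> (x=1, y=5)
  < (left): (x=1, y=5) -> (x=0, y=5)
  < (left): blocked, stay at (x=0, y=5)
  v (down): (x=0, y=5) -> (x=0, y=6)
  v (down): blocked, stay at (x=0, y=6)
  v (down): blocked, stay at (x=0, y=6)
  ^ (up): (x=0, y=6) -> (x=0, y=5)
  < (left): blocked, stay at (x=0, y=5)
  > (right): (x=0, y=5) -> (x=1, y=5)
  > (right): blocked, stay at (x=1, y=5)
Final: (x=1, y=5)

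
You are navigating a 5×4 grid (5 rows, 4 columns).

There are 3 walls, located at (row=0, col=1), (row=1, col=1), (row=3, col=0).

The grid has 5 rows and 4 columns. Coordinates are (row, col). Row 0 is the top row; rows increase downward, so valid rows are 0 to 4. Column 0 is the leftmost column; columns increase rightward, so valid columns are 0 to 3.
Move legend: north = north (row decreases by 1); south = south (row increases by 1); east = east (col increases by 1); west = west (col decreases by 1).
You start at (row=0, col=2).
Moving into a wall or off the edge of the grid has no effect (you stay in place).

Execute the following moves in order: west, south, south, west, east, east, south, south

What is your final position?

Answer: Final position: (row=4, col=3)

Derivation:
Start: (row=0, col=2)
  west (west): blocked, stay at (row=0, col=2)
  south (south): (row=0, col=2) -> (row=1, col=2)
  south (south): (row=1, col=2) -> (row=2, col=2)
  west (west): (row=2, col=2) -> (row=2, col=1)
  east (east): (row=2, col=1) -> (row=2, col=2)
  east (east): (row=2, col=2) -> (row=2, col=3)
  south (south): (row=2, col=3) -> (row=3, col=3)
  south (south): (row=3, col=3) -> (row=4, col=3)
Final: (row=4, col=3)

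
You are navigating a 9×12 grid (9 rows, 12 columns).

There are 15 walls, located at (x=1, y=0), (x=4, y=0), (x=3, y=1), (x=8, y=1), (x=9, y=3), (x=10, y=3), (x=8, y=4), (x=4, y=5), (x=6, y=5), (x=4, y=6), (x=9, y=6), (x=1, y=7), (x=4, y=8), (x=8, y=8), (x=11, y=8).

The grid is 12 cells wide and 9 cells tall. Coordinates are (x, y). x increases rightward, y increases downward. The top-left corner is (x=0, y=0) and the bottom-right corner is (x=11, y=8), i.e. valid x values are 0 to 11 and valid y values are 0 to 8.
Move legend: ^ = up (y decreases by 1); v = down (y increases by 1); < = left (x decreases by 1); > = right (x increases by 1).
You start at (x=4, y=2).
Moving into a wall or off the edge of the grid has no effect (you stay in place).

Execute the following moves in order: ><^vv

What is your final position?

Answer: Final position: (x=4, y=3)

Derivation:
Start: (x=4, y=2)
  > (right): (x=4, y=2) -> (x=5, y=2)
  < (left): (x=5, y=2) -> (x=4, y=2)
  ^ (up): (x=4, y=2) -> (x=4, y=1)
  v (down): (x=4, y=1) -> (x=4, y=2)
  v (down): (x=4, y=2) -> (x=4, y=3)
Final: (x=4, y=3)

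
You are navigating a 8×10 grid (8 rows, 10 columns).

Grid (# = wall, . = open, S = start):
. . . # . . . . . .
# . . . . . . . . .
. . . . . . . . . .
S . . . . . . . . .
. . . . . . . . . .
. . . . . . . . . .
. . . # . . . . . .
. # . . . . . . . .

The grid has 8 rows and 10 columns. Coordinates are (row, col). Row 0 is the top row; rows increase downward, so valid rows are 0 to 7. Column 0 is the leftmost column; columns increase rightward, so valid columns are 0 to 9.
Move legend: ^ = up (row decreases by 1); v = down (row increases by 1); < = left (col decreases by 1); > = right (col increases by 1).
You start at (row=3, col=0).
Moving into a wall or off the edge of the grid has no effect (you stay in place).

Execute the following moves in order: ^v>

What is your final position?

Start: (row=3, col=0)
  ^ (up): (row=3, col=0) -> (row=2, col=0)
  v (down): (row=2, col=0) -> (row=3, col=0)
  > (right): (row=3, col=0) -> (row=3, col=1)
Final: (row=3, col=1)

Answer: Final position: (row=3, col=1)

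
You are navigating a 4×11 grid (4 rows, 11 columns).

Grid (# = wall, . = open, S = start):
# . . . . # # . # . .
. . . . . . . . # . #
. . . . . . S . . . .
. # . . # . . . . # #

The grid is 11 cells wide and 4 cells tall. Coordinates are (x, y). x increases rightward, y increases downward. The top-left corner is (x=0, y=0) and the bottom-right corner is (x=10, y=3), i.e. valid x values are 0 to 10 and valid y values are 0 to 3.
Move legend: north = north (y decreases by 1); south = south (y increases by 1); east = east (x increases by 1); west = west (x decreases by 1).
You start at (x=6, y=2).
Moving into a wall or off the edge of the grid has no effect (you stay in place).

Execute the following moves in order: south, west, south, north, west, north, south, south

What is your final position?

Start: (x=6, y=2)
  south (south): (x=6, y=2) -> (x=6, y=3)
  west (west): (x=6, y=3) -> (x=5, y=3)
  south (south): blocked, stay at (x=5, y=3)
  north (north): (x=5, y=3) -> (x=5, y=2)
  west (west): (x=5, y=2) -> (x=4, y=2)
  north (north): (x=4, y=2) -> (x=4, y=1)
  south (south): (x=4, y=1) -> (x=4, y=2)
  south (south): blocked, stay at (x=4, y=2)
Final: (x=4, y=2)

Answer: Final position: (x=4, y=2)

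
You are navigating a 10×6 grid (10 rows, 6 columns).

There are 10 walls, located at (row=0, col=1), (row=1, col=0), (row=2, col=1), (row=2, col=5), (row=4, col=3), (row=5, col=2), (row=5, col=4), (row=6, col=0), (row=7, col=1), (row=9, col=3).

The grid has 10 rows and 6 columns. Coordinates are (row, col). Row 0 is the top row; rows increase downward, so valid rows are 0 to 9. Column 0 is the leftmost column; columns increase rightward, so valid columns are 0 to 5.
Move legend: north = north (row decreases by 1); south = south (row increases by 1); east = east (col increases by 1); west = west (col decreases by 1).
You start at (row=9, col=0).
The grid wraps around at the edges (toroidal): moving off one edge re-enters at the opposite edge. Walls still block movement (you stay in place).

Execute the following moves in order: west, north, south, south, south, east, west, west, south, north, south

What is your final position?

Answer: Final position: (row=2, col=3)

Derivation:
Start: (row=9, col=0)
  west (west): (row=9, col=0) -> (row=9, col=5)
  north (north): (row=9, col=5) -> (row=8, col=5)
  south (south): (row=8, col=5) -> (row=9, col=5)
  south (south): (row=9, col=5) -> (row=0, col=5)
  south (south): (row=0, col=5) -> (row=1, col=5)
  east (east): blocked, stay at (row=1, col=5)
  west (west): (row=1, col=5) -> (row=1, col=4)
  west (west): (row=1, col=4) -> (row=1, col=3)
  south (south): (row=1, col=3) -> (row=2, col=3)
  north (north): (row=2, col=3) -> (row=1, col=3)
  south (south): (row=1, col=3) -> (row=2, col=3)
Final: (row=2, col=3)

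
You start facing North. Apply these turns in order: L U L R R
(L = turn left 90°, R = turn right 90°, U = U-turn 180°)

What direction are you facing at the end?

Start: North
  L (left (90° counter-clockwise)) -> West
  U (U-turn (180°)) -> East
  L (left (90° counter-clockwise)) -> North
  R (right (90° clockwise)) -> East
  R (right (90° clockwise)) -> South
Final: South

Answer: Final heading: South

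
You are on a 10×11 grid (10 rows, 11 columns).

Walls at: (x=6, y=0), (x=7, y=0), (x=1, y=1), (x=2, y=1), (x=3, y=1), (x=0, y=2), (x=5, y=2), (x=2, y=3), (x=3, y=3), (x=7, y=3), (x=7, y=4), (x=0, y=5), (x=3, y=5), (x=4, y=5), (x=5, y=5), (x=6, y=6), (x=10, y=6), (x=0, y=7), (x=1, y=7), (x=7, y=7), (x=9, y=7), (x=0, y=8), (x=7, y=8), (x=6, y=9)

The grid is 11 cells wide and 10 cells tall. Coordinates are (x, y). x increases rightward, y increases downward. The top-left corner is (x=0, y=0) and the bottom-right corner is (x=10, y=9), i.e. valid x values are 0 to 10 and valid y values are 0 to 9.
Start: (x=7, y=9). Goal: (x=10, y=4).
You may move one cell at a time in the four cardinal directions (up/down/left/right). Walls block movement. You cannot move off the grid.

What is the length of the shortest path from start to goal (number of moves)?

Answer: Shortest path length: 8

Derivation:
BFS from (x=7, y=9) until reaching (x=10, y=4):
  Distance 0: (x=7, y=9)
  Distance 1: (x=8, y=9)
  Distance 2: (x=8, y=8), (x=9, y=9)
  Distance 3: (x=8, y=7), (x=9, y=8), (x=10, y=9)
  Distance 4: (x=8, y=6), (x=10, y=8)
  Distance 5: (x=8, y=5), (x=7, y=6), (x=9, y=6), (x=10, y=7)
  Distance 6: (x=8, y=4), (x=7, y=5), (x=9, y=5)
  Distance 7: (x=8, y=3), (x=9, y=4), (x=6, y=5), (x=10, y=5)
  Distance 8: (x=8, y=2), (x=9, y=3), (x=6, y=4), (x=10, y=4)  <- goal reached here
One shortest path (8 moves): (x=7, y=9) -> (x=8, y=9) -> (x=8, y=8) -> (x=8, y=7) -> (x=8, y=6) -> (x=9, y=6) -> (x=9, y=5) -> (x=10, y=5) -> (x=10, y=4)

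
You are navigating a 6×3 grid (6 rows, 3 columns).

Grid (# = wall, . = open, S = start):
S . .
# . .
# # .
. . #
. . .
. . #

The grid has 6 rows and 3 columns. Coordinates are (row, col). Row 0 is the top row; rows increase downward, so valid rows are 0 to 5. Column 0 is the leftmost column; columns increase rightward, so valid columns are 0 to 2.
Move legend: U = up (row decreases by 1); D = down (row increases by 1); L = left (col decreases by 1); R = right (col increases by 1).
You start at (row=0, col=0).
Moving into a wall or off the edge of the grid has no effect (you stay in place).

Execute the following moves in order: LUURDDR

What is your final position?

Start: (row=0, col=0)
  L (left): blocked, stay at (row=0, col=0)
  U (up): blocked, stay at (row=0, col=0)
  U (up): blocked, stay at (row=0, col=0)
  R (right): (row=0, col=0) -> (row=0, col=1)
  D (down): (row=0, col=1) -> (row=1, col=1)
  D (down): blocked, stay at (row=1, col=1)
  R (right): (row=1, col=1) -> (row=1, col=2)
Final: (row=1, col=2)

Answer: Final position: (row=1, col=2)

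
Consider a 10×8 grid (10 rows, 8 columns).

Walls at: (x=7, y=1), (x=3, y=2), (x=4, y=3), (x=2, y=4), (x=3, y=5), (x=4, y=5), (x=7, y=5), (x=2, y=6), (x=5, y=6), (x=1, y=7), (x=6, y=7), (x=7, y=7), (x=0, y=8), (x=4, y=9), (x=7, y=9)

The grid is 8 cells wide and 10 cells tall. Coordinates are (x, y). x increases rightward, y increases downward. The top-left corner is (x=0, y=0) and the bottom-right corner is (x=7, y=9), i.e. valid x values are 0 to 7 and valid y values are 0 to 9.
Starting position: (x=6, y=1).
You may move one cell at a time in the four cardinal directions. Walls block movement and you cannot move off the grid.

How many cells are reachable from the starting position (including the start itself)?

Answer: Reachable cells: 46

Derivation:
BFS flood-fill from (x=6, y=1):
  Distance 0: (x=6, y=1)
  Distance 1: (x=6, y=0), (x=5, y=1), (x=6, y=2)
  Distance 2: (x=5, y=0), (x=7, y=0), (x=4, y=1), (x=5, y=2), (x=7, y=2), (x=6, y=3)
  Distance 3: (x=4, y=0), (x=3, y=1), (x=4, y=2), (x=5, y=3), (x=7, y=3), (x=6, y=4)
  Distance 4: (x=3, y=0), (x=2, y=1), (x=5, y=4), (x=7, y=4), (x=6, y=5)
  Distance 5: (x=2, y=0), (x=1, y=1), (x=2, y=2), (x=4, y=4), (x=5, y=5), (x=6, y=6)
  Distance 6: (x=1, y=0), (x=0, y=1), (x=1, y=2), (x=2, y=3), (x=3, y=4), (x=7, y=6)
  Distance 7: (x=0, y=0), (x=0, y=2), (x=1, y=3), (x=3, y=3)
  Distance 8: (x=0, y=3), (x=1, y=4)
  Distance 9: (x=0, y=4), (x=1, y=5)
  Distance 10: (x=0, y=5), (x=2, y=5), (x=1, y=6)
  Distance 11: (x=0, y=6)
  Distance 12: (x=0, y=7)
Total reachable: 46 (grid has 65 open cells total)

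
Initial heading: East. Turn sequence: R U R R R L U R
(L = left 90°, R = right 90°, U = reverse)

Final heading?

Answer: Final heading: East

Derivation:
Start: East
  R (right (90° clockwise)) -> South
  U (U-turn (180°)) -> North
  R (right (90° clockwise)) -> East
  R (right (90° clockwise)) -> South
  R (right (90° clockwise)) -> West
  L (left (90° counter-clockwise)) -> South
  U (U-turn (180°)) -> North
  R (right (90° clockwise)) -> East
Final: East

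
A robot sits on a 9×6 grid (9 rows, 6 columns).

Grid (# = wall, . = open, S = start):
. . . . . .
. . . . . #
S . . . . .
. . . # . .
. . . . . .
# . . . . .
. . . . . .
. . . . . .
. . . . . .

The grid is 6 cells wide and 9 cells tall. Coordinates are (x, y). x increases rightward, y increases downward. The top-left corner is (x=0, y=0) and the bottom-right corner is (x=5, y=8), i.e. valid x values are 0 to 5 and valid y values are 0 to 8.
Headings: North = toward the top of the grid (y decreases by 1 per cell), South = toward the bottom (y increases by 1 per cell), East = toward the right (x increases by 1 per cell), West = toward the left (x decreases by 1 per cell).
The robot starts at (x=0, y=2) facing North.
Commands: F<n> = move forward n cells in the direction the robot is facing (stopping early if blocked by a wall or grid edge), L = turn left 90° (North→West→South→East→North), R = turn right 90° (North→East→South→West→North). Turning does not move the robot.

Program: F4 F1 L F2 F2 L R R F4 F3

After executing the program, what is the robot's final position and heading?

Start: (x=0, y=2), facing North
  F4: move forward 2/4 (blocked), now at (x=0, y=0)
  F1: move forward 0/1 (blocked), now at (x=0, y=0)
  L: turn left, now facing West
  F2: move forward 0/2 (blocked), now at (x=0, y=0)
  F2: move forward 0/2 (blocked), now at (x=0, y=0)
  L: turn left, now facing South
  R: turn right, now facing West
  R: turn right, now facing North
  F4: move forward 0/4 (blocked), now at (x=0, y=0)
  F3: move forward 0/3 (blocked), now at (x=0, y=0)
Final: (x=0, y=0), facing North

Answer: Final position: (x=0, y=0), facing North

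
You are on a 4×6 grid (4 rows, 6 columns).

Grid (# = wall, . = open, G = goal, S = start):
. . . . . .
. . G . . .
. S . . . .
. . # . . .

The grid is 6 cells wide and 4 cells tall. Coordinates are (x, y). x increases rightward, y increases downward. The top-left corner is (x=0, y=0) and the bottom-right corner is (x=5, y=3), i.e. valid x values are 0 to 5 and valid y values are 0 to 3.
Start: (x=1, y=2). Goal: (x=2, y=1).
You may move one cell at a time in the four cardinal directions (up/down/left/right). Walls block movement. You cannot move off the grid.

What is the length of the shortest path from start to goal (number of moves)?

BFS from (x=1, y=2) until reaching (x=2, y=1):
  Distance 0: (x=1, y=2)
  Distance 1: (x=1, y=1), (x=0, y=2), (x=2, y=2), (x=1, y=3)
  Distance 2: (x=1, y=0), (x=0, y=1), (x=2, y=1), (x=3, y=2), (x=0, y=3)  <- goal reached here
One shortest path (2 moves): (x=1, y=2) -> (x=2, y=2) -> (x=2, y=1)

Answer: Shortest path length: 2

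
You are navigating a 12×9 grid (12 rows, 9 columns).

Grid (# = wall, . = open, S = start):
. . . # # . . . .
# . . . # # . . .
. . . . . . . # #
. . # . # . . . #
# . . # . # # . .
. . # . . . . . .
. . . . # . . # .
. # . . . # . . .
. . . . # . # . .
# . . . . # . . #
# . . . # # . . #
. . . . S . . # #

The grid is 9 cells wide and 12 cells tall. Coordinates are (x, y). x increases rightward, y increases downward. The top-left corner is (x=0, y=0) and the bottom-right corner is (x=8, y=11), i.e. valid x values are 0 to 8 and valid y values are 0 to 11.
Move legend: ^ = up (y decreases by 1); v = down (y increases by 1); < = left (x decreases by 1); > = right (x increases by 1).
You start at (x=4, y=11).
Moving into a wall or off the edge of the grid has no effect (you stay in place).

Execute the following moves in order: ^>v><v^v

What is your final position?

Answer: Final position: (x=5, y=11)

Derivation:
Start: (x=4, y=11)
  ^ (up): blocked, stay at (x=4, y=11)
  > (right): (x=4, y=11) -> (x=5, y=11)
  v (down): blocked, stay at (x=5, y=11)
  > (right): (x=5, y=11) -> (x=6, y=11)
  < (left): (x=6, y=11) -> (x=5, y=11)
  v (down): blocked, stay at (x=5, y=11)
  ^ (up): blocked, stay at (x=5, y=11)
  v (down): blocked, stay at (x=5, y=11)
Final: (x=5, y=11)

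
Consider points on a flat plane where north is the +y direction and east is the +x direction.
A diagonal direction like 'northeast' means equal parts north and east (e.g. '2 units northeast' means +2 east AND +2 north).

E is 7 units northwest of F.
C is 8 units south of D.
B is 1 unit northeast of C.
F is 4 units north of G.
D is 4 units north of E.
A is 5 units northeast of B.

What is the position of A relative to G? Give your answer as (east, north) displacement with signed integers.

Place G at the origin (east=0, north=0).
  F is 4 units north of G: delta (east=+0, north=+4); F at (east=0, north=4).
  E is 7 units northwest of F: delta (east=-7, north=+7); E at (east=-7, north=11).
  D is 4 units north of E: delta (east=+0, north=+4); D at (east=-7, north=15).
  C is 8 units south of D: delta (east=+0, north=-8); C at (east=-7, north=7).
  B is 1 unit northeast of C: delta (east=+1, north=+1); B at (east=-6, north=8).
  A is 5 units northeast of B: delta (east=+5, north=+5); A at (east=-1, north=13).
Therefore A relative to G: (east=-1, north=13).

Answer: A is at (east=-1, north=13) relative to G.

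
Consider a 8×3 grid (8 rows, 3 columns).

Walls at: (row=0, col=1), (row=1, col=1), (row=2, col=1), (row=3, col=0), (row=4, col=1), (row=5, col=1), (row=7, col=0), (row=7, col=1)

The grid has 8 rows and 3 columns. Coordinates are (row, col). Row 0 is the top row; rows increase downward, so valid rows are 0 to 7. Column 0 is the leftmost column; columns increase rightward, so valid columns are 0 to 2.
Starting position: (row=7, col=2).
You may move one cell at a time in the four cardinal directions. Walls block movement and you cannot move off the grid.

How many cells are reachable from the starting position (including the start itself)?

BFS flood-fill from (row=7, col=2):
  Distance 0: (row=7, col=2)
  Distance 1: (row=6, col=2)
  Distance 2: (row=5, col=2), (row=6, col=1)
  Distance 3: (row=4, col=2), (row=6, col=0)
  Distance 4: (row=3, col=2), (row=5, col=0)
  Distance 5: (row=2, col=2), (row=3, col=1), (row=4, col=0)
  Distance 6: (row=1, col=2)
  Distance 7: (row=0, col=2)
Total reachable: 13 (grid has 16 open cells total)

Answer: Reachable cells: 13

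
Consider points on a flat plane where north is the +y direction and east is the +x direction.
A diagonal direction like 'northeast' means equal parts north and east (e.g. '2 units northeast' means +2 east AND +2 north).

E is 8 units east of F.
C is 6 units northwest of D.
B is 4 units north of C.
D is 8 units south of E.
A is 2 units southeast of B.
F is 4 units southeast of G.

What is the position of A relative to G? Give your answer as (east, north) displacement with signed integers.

Place G at the origin (east=0, north=0).
  F is 4 units southeast of G: delta (east=+4, north=-4); F at (east=4, north=-4).
  E is 8 units east of F: delta (east=+8, north=+0); E at (east=12, north=-4).
  D is 8 units south of E: delta (east=+0, north=-8); D at (east=12, north=-12).
  C is 6 units northwest of D: delta (east=-6, north=+6); C at (east=6, north=-6).
  B is 4 units north of C: delta (east=+0, north=+4); B at (east=6, north=-2).
  A is 2 units southeast of B: delta (east=+2, north=-2); A at (east=8, north=-4).
Therefore A relative to G: (east=8, north=-4).

Answer: A is at (east=8, north=-4) relative to G.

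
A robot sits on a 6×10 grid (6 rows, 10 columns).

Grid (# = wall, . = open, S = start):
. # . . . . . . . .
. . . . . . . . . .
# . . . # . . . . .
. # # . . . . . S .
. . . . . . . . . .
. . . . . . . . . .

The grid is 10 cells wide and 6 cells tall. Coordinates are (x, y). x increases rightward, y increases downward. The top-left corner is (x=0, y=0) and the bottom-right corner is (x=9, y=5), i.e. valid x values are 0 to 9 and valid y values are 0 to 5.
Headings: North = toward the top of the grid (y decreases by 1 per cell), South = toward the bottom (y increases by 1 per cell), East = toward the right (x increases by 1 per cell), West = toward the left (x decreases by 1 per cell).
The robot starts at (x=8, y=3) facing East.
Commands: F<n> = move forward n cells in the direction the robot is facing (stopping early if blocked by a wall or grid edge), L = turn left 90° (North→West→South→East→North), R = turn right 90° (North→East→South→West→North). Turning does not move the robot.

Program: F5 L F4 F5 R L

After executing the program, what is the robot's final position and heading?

Start: (x=8, y=3), facing East
  F5: move forward 1/5 (blocked), now at (x=9, y=3)
  L: turn left, now facing North
  F4: move forward 3/4 (blocked), now at (x=9, y=0)
  F5: move forward 0/5 (blocked), now at (x=9, y=0)
  R: turn right, now facing East
  L: turn left, now facing North
Final: (x=9, y=0), facing North

Answer: Final position: (x=9, y=0), facing North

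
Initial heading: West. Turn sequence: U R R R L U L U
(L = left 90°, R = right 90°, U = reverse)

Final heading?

Start: West
  U (U-turn (180°)) -> East
  R (right (90° clockwise)) -> South
  R (right (90° clockwise)) -> West
  R (right (90° clockwise)) -> North
  L (left (90° counter-clockwise)) -> West
  U (U-turn (180°)) -> East
  L (left (90° counter-clockwise)) -> North
  U (U-turn (180°)) -> South
Final: South

Answer: Final heading: South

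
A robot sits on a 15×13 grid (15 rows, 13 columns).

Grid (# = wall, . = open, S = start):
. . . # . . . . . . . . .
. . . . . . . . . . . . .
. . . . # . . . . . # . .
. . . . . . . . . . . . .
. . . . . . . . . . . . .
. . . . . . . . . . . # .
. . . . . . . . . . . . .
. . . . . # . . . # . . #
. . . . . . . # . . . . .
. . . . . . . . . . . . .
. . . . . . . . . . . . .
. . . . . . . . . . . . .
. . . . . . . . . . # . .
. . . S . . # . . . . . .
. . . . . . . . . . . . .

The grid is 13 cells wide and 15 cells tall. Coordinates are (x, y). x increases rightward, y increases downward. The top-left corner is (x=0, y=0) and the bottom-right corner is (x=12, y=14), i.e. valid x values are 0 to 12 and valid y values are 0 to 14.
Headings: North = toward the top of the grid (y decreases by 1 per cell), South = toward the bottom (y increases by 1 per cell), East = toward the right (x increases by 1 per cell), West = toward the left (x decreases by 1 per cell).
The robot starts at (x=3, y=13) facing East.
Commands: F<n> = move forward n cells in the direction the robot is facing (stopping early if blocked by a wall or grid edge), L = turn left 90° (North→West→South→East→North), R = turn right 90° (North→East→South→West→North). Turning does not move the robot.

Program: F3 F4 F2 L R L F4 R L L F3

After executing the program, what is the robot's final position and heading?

Answer: Final position: (x=2, y=9), facing West

Derivation:
Start: (x=3, y=13), facing East
  F3: move forward 2/3 (blocked), now at (x=5, y=13)
  F4: move forward 0/4 (blocked), now at (x=5, y=13)
  F2: move forward 0/2 (blocked), now at (x=5, y=13)
  L: turn left, now facing North
  R: turn right, now facing East
  L: turn left, now facing North
  F4: move forward 4, now at (x=5, y=9)
  R: turn right, now facing East
  L: turn left, now facing North
  L: turn left, now facing West
  F3: move forward 3, now at (x=2, y=9)
Final: (x=2, y=9), facing West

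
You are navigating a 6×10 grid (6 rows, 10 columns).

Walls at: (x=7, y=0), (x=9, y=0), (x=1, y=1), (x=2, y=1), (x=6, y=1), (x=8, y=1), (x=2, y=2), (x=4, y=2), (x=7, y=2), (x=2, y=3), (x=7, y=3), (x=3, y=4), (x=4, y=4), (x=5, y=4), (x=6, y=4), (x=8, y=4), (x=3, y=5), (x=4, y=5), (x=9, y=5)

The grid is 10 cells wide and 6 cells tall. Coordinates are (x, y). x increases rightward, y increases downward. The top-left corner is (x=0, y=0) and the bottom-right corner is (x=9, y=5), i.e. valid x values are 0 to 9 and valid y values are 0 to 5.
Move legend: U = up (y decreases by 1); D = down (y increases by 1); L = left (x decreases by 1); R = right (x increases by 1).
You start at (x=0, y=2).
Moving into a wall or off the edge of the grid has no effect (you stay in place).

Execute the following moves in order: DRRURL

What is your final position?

Answer: Final position: (x=0, y=2)

Derivation:
Start: (x=0, y=2)
  D (down): (x=0, y=2) -> (x=0, y=3)
  R (right): (x=0, y=3) -> (x=1, y=3)
  R (right): blocked, stay at (x=1, y=3)
  U (up): (x=1, y=3) -> (x=1, y=2)
  R (right): blocked, stay at (x=1, y=2)
  L (left): (x=1, y=2) -> (x=0, y=2)
Final: (x=0, y=2)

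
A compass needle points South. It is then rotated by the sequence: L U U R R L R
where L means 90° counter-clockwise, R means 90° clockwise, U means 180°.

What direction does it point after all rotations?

Start: South
  L (left (90° counter-clockwise)) -> East
  U (U-turn (180°)) -> West
  U (U-turn (180°)) -> East
  R (right (90° clockwise)) -> South
  R (right (90° clockwise)) -> West
  L (left (90° counter-clockwise)) -> South
  R (right (90° clockwise)) -> West
Final: West

Answer: Final heading: West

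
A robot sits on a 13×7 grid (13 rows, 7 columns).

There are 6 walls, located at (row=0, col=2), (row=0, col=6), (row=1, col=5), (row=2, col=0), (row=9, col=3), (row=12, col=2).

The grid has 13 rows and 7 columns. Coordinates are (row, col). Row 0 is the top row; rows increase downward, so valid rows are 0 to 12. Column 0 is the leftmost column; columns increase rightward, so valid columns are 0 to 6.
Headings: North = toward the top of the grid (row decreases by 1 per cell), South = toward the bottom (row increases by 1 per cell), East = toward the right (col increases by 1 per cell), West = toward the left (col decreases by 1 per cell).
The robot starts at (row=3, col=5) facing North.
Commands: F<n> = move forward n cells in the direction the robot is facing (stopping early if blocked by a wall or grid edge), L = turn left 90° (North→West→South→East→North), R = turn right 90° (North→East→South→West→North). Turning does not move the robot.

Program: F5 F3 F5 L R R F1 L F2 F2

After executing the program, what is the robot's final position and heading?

Start: (row=3, col=5), facing North
  F5: move forward 1/5 (blocked), now at (row=2, col=5)
  F3: move forward 0/3 (blocked), now at (row=2, col=5)
  F5: move forward 0/5 (blocked), now at (row=2, col=5)
  L: turn left, now facing West
  R: turn right, now facing North
  R: turn right, now facing East
  F1: move forward 1, now at (row=2, col=6)
  L: turn left, now facing North
  F2: move forward 1/2 (blocked), now at (row=1, col=6)
  F2: move forward 0/2 (blocked), now at (row=1, col=6)
Final: (row=1, col=6), facing North

Answer: Final position: (row=1, col=6), facing North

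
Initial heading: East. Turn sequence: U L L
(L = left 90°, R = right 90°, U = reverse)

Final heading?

Start: East
  U (U-turn (180°)) -> West
  L (left (90° counter-clockwise)) -> South
  L (left (90° counter-clockwise)) -> East
Final: East

Answer: Final heading: East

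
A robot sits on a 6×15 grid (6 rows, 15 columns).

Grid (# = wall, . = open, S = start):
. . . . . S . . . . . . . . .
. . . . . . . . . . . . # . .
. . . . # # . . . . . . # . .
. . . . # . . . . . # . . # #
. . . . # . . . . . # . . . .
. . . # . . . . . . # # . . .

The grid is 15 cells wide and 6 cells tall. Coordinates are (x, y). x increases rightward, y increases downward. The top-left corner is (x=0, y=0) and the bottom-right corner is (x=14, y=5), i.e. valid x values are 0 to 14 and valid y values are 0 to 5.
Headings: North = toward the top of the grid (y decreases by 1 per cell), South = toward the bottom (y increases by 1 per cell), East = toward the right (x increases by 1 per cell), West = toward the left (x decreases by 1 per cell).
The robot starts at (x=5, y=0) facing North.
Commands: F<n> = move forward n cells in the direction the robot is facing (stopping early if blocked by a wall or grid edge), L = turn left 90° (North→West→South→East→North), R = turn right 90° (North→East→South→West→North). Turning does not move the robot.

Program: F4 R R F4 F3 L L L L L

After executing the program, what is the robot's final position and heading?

Answer: Final position: (x=5, y=1), facing East

Derivation:
Start: (x=5, y=0), facing North
  F4: move forward 0/4 (blocked), now at (x=5, y=0)
  R: turn right, now facing East
  R: turn right, now facing South
  F4: move forward 1/4 (blocked), now at (x=5, y=1)
  F3: move forward 0/3 (blocked), now at (x=5, y=1)
  L: turn left, now facing East
  L: turn left, now facing North
  L: turn left, now facing West
  L: turn left, now facing South
  L: turn left, now facing East
Final: (x=5, y=1), facing East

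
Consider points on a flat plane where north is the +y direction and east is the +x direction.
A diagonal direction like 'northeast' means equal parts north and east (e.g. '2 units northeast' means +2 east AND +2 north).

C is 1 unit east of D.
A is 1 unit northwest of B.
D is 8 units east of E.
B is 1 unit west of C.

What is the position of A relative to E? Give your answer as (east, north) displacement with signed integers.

Answer: A is at (east=7, north=1) relative to E.

Derivation:
Place E at the origin (east=0, north=0).
  D is 8 units east of E: delta (east=+8, north=+0); D at (east=8, north=0).
  C is 1 unit east of D: delta (east=+1, north=+0); C at (east=9, north=0).
  B is 1 unit west of C: delta (east=-1, north=+0); B at (east=8, north=0).
  A is 1 unit northwest of B: delta (east=-1, north=+1); A at (east=7, north=1).
Therefore A relative to E: (east=7, north=1).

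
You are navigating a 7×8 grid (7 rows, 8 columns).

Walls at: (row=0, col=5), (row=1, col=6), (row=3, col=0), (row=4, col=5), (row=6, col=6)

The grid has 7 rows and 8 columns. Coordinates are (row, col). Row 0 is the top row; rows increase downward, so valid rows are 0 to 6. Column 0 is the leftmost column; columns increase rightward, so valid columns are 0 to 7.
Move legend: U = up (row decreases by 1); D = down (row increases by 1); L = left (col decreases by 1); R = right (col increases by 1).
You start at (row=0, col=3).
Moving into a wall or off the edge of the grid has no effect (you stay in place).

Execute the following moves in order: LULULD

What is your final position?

Start: (row=0, col=3)
  L (left): (row=0, col=3) -> (row=0, col=2)
  U (up): blocked, stay at (row=0, col=2)
  L (left): (row=0, col=2) -> (row=0, col=1)
  U (up): blocked, stay at (row=0, col=1)
  L (left): (row=0, col=1) -> (row=0, col=0)
  D (down): (row=0, col=0) -> (row=1, col=0)
Final: (row=1, col=0)

Answer: Final position: (row=1, col=0)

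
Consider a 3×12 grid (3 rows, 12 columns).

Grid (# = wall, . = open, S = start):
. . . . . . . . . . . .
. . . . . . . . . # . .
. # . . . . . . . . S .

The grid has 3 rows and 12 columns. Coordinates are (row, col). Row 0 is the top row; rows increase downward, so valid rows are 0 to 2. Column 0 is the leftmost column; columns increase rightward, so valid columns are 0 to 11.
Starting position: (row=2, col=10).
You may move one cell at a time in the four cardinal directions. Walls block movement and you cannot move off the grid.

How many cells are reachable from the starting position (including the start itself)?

BFS flood-fill from (row=2, col=10):
  Distance 0: (row=2, col=10)
  Distance 1: (row=1, col=10), (row=2, col=9), (row=2, col=11)
  Distance 2: (row=0, col=10), (row=1, col=11), (row=2, col=8)
  Distance 3: (row=0, col=9), (row=0, col=11), (row=1, col=8), (row=2, col=7)
  Distance 4: (row=0, col=8), (row=1, col=7), (row=2, col=6)
  Distance 5: (row=0, col=7), (row=1, col=6), (row=2, col=5)
  Distance 6: (row=0, col=6), (row=1, col=5), (row=2, col=4)
  Distance 7: (row=0, col=5), (row=1, col=4), (row=2, col=3)
  Distance 8: (row=0, col=4), (row=1, col=3), (row=2, col=2)
  Distance 9: (row=0, col=3), (row=1, col=2)
  Distance 10: (row=0, col=2), (row=1, col=1)
  Distance 11: (row=0, col=1), (row=1, col=0)
  Distance 12: (row=0, col=0), (row=2, col=0)
Total reachable: 34 (grid has 34 open cells total)

Answer: Reachable cells: 34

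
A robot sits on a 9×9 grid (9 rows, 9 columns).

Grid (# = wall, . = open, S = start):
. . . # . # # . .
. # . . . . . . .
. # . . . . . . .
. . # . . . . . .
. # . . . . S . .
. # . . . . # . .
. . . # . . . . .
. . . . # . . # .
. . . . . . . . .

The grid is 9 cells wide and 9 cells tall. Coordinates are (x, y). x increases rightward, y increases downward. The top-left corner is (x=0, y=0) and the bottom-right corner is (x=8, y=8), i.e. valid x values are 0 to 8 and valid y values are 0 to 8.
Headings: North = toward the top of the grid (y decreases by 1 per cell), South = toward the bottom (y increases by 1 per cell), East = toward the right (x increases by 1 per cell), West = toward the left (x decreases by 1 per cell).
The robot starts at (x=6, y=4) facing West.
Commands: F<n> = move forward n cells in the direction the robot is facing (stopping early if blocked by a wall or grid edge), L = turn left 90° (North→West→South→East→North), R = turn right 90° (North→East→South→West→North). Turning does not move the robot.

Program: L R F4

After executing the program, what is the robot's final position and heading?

Start: (x=6, y=4), facing West
  L: turn left, now facing South
  R: turn right, now facing West
  F4: move forward 4, now at (x=2, y=4)
Final: (x=2, y=4), facing West

Answer: Final position: (x=2, y=4), facing West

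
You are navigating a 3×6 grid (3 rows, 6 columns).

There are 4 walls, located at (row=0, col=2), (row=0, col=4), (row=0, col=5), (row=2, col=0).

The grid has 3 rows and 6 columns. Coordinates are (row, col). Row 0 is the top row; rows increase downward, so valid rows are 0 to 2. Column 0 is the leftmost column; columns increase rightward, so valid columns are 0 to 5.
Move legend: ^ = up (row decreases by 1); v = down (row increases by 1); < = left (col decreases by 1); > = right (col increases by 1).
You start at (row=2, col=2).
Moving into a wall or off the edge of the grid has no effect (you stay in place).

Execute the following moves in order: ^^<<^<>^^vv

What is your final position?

Start: (row=2, col=2)
  ^ (up): (row=2, col=2) -> (row=1, col=2)
  ^ (up): blocked, stay at (row=1, col=2)
  < (left): (row=1, col=2) -> (row=1, col=1)
  < (left): (row=1, col=1) -> (row=1, col=0)
  ^ (up): (row=1, col=0) -> (row=0, col=0)
  < (left): blocked, stay at (row=0, col=0)
  > (right): (row=0, col=0) -> (row=0, col=1)
  ^ (up): blocked, stay at (row=0, col=1)
  ^ (up): blocked, stay at (row=0, col=1)
  v (down): (row=0, col=1) -> (row=1, col=1)
  v (down): (row=1, col=1) -> (row=2, col=1)
Final: (row=2, col=1)

Answer: Final position: (row=2, col=1)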